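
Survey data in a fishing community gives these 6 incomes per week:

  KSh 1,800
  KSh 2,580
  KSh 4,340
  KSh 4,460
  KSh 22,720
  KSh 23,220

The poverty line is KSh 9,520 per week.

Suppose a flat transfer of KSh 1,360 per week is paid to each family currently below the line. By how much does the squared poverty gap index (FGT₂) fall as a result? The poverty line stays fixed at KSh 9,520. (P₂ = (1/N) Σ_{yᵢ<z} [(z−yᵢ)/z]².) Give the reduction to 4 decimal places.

Before: below the line — KSh 1,800, KSh 2,580, KSh 4,340, KSh 4,460; squared poverty gap index (FGT₂) = 0.294599.
After the KSh 1,360 transfer: below the line — KSh 3,160, KSh 3,940, KSh 5,700, KSh 5,820; squared poverty gap index (FGT₂) = 0.183655.
Reduction = 0.294599 − 0.183655 = 0.1109.

0.1109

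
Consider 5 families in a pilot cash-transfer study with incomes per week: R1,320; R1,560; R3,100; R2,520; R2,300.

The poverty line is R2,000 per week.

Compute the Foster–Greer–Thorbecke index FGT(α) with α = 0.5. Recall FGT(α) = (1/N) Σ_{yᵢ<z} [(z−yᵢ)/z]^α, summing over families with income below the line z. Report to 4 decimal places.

Incomes under z: R1,320, R1,560 (q = 2 of N = 5).
Gap ratios (z−y)/z: (2000−1320)/2000 = 0.3400; (2000−1560)/2000 = 0.2200.
Raised to α = 0.5: 0.58310; 0.46904.
Sum = 1.052137; FGT(0.5) = 1.052137 / 5 = 0.2104.

0.2104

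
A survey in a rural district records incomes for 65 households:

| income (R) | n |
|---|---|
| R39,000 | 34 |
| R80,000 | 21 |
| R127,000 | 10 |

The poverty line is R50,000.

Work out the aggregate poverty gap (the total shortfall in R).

R374,000

Below the line: 34×R39,000 (q = 34 of N = 65).
Individual gaps: 34×(50000−39000) = 374000.
Aggregate gap = R374,000.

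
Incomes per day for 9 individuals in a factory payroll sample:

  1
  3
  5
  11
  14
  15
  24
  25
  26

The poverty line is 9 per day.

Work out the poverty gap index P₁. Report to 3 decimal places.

Below the line: 1, 3, 5 (q = 3 of N = 9).
Normalized shortfalls: (9−1)/9 = 0.8889; (9−3)/9 = 0.6667; (9−5)/9 = 0.4444.
Σ = 2.000000. Dividing by the full population N = 9 gives P₁ = 0.222.

0.222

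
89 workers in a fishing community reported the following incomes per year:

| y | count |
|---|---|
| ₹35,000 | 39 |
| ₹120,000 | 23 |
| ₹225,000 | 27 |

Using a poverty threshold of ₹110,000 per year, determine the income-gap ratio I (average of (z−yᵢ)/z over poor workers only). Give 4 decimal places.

0.6818

Poor units: 39×₹35,000 (q = 39 of N = 89).
Relative gaps: 0.6818 (×39); sum = 26.590909.
The income-gap ratio divides by q (the poor only): 26.590909 / 39 = 0.6818.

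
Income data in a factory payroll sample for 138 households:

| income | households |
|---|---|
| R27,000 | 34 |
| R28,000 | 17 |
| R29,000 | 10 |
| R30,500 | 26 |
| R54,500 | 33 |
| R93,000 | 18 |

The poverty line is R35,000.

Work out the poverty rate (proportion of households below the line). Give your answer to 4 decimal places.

87 of the 138 households have income below R35,000.
H = 87/138 = 0.6304.

0.6304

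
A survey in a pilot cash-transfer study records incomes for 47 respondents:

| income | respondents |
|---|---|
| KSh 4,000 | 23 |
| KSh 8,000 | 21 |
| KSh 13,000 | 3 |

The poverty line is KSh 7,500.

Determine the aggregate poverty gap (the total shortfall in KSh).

KSh 80,500

Poor units: 23×KSh 4,000 (q = 23 of N = 47).
Individual gaps: 23×(7500−4000) = 80500.
Aggregate gap = KSh 80,500.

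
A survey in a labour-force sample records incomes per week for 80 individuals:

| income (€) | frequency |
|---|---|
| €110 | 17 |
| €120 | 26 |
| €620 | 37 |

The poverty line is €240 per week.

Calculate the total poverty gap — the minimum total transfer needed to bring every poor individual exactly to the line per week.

€5,330

Below z: 17×€110, 26×€120 (q = 43 of N = 80).
Individual gaps: 17×(240−110) = 2210; 26×(240−120) = 3120.
Aggregate gap = €5,330.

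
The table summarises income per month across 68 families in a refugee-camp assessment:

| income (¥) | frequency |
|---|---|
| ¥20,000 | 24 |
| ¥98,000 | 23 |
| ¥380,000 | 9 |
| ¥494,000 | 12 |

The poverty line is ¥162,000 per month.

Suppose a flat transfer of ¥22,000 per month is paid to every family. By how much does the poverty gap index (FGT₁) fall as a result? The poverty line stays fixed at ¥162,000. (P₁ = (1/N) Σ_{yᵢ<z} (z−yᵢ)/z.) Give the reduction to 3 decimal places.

0.094

Before: below the line — 24×¥20,000, 23×¥98,000; poverty gap index (FGT₁) = 0.44299.
After the ¥22,000 transfer: below the line — 24×¥42,000, 23×¥120,000; poverty gap index (FGT₁) = 0.34913.
Reduction = 0.44299 − 0.34913 = 0.094.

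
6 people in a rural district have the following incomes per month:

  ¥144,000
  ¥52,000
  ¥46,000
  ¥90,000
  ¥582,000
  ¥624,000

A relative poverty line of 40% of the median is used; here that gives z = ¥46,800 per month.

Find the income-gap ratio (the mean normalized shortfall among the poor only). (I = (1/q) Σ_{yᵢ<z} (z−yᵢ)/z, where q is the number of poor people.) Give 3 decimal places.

Incomes under z: ¥46,000 (q = 1 of N = 6).
Shortfall ratios (z−y)/z: 0.0171; sum = 0.017094.
I averages over the q = 1 poor units only: 0.017094 / 1 = 0.017.

0.017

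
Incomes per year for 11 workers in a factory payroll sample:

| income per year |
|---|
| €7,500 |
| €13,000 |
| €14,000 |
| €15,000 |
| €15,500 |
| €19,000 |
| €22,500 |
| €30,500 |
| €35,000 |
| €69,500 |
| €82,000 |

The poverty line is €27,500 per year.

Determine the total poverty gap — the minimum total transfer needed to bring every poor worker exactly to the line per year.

Incomes under z: €7,500, €13,000, €14,000, €15,000, €15,500, €19,000, €22,500 (q = 7 of N = 11).
Individual gaps: 27500−7500 = 20000; 27500−13000 = 14500; 27500−14000 = 13500; 27500−15000 = 12500; 27500−15500 = 12000; 27500−19000 = 8500; 27500−22500 = 5000.
Aggregate gap = €86,000.

€86,000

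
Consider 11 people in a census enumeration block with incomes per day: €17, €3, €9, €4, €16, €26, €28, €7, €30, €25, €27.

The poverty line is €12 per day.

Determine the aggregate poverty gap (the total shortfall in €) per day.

€25

Poor units: €3, €4, €7, €9 (q = 4 of N = 11).
Individual gaps: 12−3 = 9; 12−4 = 8; 12−7 = 5; 12−9 = 3.
Aggregate gap = €25.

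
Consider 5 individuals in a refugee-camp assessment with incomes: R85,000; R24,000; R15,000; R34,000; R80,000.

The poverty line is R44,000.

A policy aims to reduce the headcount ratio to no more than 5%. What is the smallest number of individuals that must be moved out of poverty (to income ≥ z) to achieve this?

3

Currently q = 3 of N = 5 are below the line (H = 0.600).
A headcount ratio of at most 5% allows at most ⌊0.05 × 5⌋ = 0 poor individuals.
So at least 3 − 0 = 3 must be lifted.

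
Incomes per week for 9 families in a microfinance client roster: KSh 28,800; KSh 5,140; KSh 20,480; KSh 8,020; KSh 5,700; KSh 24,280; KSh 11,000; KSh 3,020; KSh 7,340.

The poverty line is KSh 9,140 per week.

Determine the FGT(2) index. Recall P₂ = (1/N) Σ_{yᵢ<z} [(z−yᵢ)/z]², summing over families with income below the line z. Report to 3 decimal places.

0.093

Poor units: KSh 3,020, KSh 5,140, KSh 5,700, KSh 7,340, KSh 8,020 (q = 5 of N = 9).
Shortfall ratios: (9140−3020)/9140 = 0.6696; (9140−5140)/9140 = 0.4376; (9140−5700)/9140 = 0.3764; (9140−7340)/9140 = 0.1969; (9140−8020)/9140 = 0.1225.
Squared: 0.4483; 0.1915; 0.1417; 0.0388; 0.0150.
Sum = 0.835321; P₂ = 0.835321 / 9 = 0.093.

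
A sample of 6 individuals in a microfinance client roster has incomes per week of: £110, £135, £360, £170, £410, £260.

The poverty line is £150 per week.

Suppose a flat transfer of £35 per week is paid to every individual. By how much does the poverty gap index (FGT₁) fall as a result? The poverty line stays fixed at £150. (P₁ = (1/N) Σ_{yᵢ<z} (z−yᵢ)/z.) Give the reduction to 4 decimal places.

0.0556

Before: below the line — £110, £135; poverty gap index (FGT₁) = 0.061111.
After the £35 transfer: below the line — £145; poverty gap index (FGT₁) = 0.005556.
Reduction = 0.061111 − 0.005556 = 0.0556.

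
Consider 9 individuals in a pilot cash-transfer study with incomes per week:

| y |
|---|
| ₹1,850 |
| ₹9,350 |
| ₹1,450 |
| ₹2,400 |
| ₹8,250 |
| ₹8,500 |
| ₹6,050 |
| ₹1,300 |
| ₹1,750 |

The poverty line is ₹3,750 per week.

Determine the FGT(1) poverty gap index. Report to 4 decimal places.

0.2963

Below the line: ₹1,300, ₹1,450, ₹1,750, ₹1,850, ₹2,400 (q = 5 of N = 9).
Normalized shortfalls: (3750−1300)/3750 = 0.6533; (3750−1450)/3750 = 0.6133; (3750−1750)/3750 = 0.5333; (3750−1850)/3750 = 0.5067; (3750−2400)/3750 = 0.3600.
Σ = 2.666667. Dividing by the full population N = 9 gives P₁ = 0.2963.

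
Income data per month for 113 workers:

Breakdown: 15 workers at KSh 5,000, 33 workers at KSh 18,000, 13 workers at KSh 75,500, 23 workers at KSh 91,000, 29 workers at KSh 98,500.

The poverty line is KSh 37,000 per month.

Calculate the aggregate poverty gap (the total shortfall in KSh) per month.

KSh 1,107,000

Incomes under z: 15×KSh 5,000, 33×KSh 18,000 (q = 48 of N = 113).
Individual gaps: 15×(37000−5000) = 480000; 33×(37000−18000) = 627000.
Aggregate gap = KSh 1,107,000.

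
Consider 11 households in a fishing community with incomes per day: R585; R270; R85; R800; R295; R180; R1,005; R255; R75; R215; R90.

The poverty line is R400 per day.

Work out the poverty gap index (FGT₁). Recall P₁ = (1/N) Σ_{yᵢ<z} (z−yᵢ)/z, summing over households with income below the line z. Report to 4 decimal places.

Below z: R75, R85, R90, R180, R215, R255, R270, R295 (q = 8 of N = 11).
Gap ratios (z−y)/z: (400−75)/400 = 0.8125; (400−85)/400 = 0.7875; (400−90)/400 = 0.7750; (400−180)/400 = 0.5500; (400−215)/400 = 0.4625; (400−255)/400 = 0.3625; (400−270)/400 = 0.3250; (400−295)/400 = 0.2625.
Σ = 4.337500. Dividing by the full population N = 11 gives P₁ = 0.3943.

0.3943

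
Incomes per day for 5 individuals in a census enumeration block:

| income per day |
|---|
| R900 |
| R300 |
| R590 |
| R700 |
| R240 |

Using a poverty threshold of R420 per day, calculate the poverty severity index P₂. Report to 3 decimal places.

0.053

Below the line: R240, R300 (q = 2 of N = 5).
Normalized shortfalls: (420−240)/420 = 0.4286; (420−300)/420 = 0.2857.
Squared: 0.1837; 0.0816.
Sum = 0.265306; P₂ = 0.265306 / 5 = 0.053.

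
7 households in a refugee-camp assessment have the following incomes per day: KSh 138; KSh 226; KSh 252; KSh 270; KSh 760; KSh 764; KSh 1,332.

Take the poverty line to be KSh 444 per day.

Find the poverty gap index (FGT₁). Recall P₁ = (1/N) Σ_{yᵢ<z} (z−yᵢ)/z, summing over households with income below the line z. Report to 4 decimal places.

0.2864

Below z: KSh 138, KSh 226, KSh 252, KSh 270 (q = 4 of N = 7).
Relative gaps: (444−138)/444 = 0.6892; (444−226)/444 = 0.4910; (444−252)/444 = 0.4324; (444−270)/444 = 0.3919.
Σ = 2.004505. Dividing by the full population N = 7 gives P₁ = 0.2864.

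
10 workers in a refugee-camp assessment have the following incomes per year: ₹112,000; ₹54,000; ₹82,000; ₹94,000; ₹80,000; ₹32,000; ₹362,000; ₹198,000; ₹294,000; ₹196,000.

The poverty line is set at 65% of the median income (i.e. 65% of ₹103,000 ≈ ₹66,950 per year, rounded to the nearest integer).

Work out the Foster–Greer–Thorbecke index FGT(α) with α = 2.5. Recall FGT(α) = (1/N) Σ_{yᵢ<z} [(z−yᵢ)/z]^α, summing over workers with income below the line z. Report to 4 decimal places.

Below the line: ₹32,000, ₹54,000 (q = 2 of N = 10).
Gap ratios (z−y)/z: (66950−32000)/66950 = 0.5220; (66950−54000)/66950 = 0.1934.
Raised to α = 2.5: 0.19690; 0.01646.
Sum = 0.213353; FGT(2.5) = 0.213353 / 10 = 0.0213.

0.0213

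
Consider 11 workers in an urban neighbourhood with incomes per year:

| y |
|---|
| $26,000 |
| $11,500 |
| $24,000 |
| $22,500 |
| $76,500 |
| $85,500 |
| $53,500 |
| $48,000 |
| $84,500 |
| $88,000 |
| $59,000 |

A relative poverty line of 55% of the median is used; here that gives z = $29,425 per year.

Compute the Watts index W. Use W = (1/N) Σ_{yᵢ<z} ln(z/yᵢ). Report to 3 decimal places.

0.140

Below z: $11,500, $22,500, $24,000, $26,000 (q = 4 of N = 11).
Log gaps: ln(29425/11500) = 0.9395; ln(29425/22500) = 0.2683; ln(29425/24000) = 0.2038; ln(29425/26000) = 0.1237.
W = 1.535366 / 11 = 0.140.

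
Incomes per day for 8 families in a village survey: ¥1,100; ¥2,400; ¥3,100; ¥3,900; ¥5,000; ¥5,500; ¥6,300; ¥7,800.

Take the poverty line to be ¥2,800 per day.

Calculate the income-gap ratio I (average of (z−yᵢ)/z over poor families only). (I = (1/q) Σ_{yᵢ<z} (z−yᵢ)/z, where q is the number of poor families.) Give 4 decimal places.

0.3750

Below the line: ¥1,100, ¥2,400 (q = 2 of N = 8).
Relative gaps: 0.6071, 0.1429; sum = 0.750000.
The income-gap ratio divides by q (the poor only): 0.750000 / 2 = 0.3750.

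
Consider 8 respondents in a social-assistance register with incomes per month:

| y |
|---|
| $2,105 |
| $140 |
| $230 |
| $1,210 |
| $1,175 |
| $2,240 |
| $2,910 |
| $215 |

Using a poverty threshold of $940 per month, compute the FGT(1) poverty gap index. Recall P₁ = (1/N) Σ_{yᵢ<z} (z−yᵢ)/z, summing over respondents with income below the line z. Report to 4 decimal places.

Poor units: $140, $215, $230 (q = 3 of N = 8).
Normalized shortfalls: (940−140)/940 = 0.8511; (940−215)/940 = 0.7713; (940−230)/940 = 0.7553.
Σ = 2.377660. Dividing by the full population N = 8 gives P₁ = 0.2972.

0.2972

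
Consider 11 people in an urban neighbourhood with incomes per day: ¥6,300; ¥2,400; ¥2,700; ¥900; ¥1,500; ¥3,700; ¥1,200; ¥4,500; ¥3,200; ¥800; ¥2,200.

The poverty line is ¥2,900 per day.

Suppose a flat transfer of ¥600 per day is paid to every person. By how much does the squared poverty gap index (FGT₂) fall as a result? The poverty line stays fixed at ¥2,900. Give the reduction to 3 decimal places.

0.086

Before: below the line — ¥800, ¥900, ¥1,200, ¥1,500, ¥2,200, ¥2,400, ¥2,700; squared poverty gap index (FGT₂) = 0.15177.
After the ¥600 transfer: below the line — ¥1,400, ¥1,500, ¥1,800, ¥2,100, ¥2,800; squared poverty gap index (FGT₂) = 0.06561.
Reduction = 0.15177 − 0.06561 = 0.086.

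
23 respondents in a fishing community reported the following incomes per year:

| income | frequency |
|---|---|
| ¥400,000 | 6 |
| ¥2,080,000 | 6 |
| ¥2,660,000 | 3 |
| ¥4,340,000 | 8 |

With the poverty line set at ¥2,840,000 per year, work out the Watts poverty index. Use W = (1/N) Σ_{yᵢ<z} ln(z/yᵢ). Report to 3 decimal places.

0.601

Below the line: 6×¥400,000, 6×¥2,080,000, 3×¥2,660,000 (q = 15 of N = 23).
Log shortfalls: ln(2840000/400000) = 1.9601 (×6); ln(2840000/2080000) = 0.3114 (×6); ln(2840000/2660000) = 0.0655 (×3).
W = 13.825619 / 23 = 0.601.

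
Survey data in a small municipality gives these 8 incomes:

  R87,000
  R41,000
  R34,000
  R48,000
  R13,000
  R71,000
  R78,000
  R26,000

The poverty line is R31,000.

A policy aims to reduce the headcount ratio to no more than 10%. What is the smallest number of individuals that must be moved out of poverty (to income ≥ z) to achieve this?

2

2 of the 8 individuals are poor, so H = 2/8 = 0.250.
A headcount ratio of at most 10% allows at most ⌊0.10 × 8⌋ = 0 poor individuals.
So at least 2 − 0 = 2 must be lifted.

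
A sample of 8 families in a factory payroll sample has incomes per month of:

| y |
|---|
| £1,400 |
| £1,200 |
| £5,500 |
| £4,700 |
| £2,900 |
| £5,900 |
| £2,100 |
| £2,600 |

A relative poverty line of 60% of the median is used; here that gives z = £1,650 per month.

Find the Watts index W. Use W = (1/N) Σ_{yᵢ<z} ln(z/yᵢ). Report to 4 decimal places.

Incomes under z: £1,200, £1,400 (q = 2 of N = 8).
Log shortfalls: ln(1650/1200) = 0.3185; ln(1650/1400) = 0.1643.
W = 0.482757 / 8 = 0.0603.

0.0603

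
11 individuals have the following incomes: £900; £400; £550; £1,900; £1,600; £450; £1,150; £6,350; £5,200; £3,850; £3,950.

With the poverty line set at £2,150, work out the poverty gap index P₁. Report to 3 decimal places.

Poor units: £400, £450, £550, £900, £1,150, £1,600, £1,900 (q = 7 of N = 11).
Relative gaps: (2150−400)/2150 = 0.8140; (2150−450)/2150 = 0.7907; (2150−550)/2150 = 0.7442; (2150−900)/2150 = 0.5814; (2150−1150)/2150 = 0.4651; (2150−1600)/2150 = 0.2558; (2150−1900)/2150 = 0.1163.
Σ = 3.767442. Dividing by the full population N = 11 gives P₁ = 0.342.

0.342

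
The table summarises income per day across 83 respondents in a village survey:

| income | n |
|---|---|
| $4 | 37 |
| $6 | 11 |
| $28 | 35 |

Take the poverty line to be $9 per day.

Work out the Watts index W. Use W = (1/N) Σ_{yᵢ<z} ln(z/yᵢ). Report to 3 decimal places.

Poor units: 37×$4, 11×$6 (q = 48 of N = 83).
ln(z/y) terms: ln(9/4) = 0.8109 (×37); ln(9/6) = 0.4055 (×11).
W = 34.464534 / 83 = 0.415.

0.415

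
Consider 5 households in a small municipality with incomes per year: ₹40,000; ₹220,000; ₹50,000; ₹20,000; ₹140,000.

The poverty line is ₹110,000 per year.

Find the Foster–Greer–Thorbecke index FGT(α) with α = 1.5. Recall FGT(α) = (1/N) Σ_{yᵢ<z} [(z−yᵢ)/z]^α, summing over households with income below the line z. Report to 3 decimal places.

0.330

Poor units: ₹20,000, ₹40,000, ₹50,000 (q = 3 of N = 5).
Normalized shortfalls: (110000−20000)/110000 = 0.8182; (110000−40000)/110000 = 0.6364; (110000−50000)/110000 = 0.5455.
Raised to α = 1.5: 0.74007; 0.50764; 0.40284.
Sum = 1.650561; FGT(1.5) = 1.650561 / 5 = 0.330.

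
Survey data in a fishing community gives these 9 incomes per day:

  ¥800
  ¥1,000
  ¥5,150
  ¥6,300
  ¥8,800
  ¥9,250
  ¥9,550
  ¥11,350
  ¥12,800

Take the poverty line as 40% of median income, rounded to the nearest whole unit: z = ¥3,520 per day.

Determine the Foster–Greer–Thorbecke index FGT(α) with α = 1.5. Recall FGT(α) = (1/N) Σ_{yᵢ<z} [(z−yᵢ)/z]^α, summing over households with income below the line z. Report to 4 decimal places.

0.1428

Incomes under z: ¥800, ¥1,000 (q = 2 of N = 9).
Relative gaps: (3520−800)/3520 = 0.7727; (3520−1000)/3520 = 0.7159.
Raised to α = 1.5: 0.67927; 0.60574.
Sum = 1.285006; FGT(1.5) = 1.285006 / 9 = 0.1428.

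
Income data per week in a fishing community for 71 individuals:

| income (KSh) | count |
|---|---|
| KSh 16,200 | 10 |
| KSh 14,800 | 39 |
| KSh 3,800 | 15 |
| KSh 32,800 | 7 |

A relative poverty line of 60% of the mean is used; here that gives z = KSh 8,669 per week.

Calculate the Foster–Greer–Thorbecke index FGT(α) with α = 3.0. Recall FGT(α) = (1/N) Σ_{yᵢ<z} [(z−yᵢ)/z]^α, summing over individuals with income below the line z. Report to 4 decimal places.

Poor units: 15×KSh 3,800 (q = 15 of N = 71).
Normalized shortfalls: (8669−3800)/8669 = 0.5617 (×15).
Raised to α = 3.0: 0.17718 (×15).
Sum = 2.657685; FGT(3.0) = 2.657685 / 71 = 0.0374.

0.0374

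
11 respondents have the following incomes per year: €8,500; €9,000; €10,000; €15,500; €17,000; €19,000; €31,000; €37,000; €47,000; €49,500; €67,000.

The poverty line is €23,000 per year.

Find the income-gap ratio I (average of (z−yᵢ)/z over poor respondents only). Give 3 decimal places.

0.428

Below the line: €8,500, €9,000, €10,000, €15,500, €17,000, €19,000 (q = 6 of N = 11).
Relative gaps: 0.6304, 0.6087, 0.5652, 0.3261, 0.2609, 0.1739; sum = 2.565217.
I averages over the q = 6 poor units only: 2.565217 / 6 = 0.428.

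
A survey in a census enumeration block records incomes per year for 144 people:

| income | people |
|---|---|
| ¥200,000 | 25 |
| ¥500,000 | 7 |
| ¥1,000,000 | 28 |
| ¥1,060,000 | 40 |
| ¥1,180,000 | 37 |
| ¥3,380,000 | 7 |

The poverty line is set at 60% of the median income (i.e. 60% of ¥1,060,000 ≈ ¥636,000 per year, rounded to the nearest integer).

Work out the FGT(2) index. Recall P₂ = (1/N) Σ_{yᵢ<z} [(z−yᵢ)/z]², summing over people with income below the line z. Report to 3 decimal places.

Incomes under z: 25×¥200,000, 7×¥500,000 (q = 32 of N = 144).
Normalized shortfalls: (636000−200000)/636000 = 0.6855 (×25); (636000−500000)/636000 = 0.2138 (×7).
Squared: 0.4700 (×25); 0.0457 (×7).
Sum = 12.069024; P₂ = 12.069024 / 144 = 0.084.

0.084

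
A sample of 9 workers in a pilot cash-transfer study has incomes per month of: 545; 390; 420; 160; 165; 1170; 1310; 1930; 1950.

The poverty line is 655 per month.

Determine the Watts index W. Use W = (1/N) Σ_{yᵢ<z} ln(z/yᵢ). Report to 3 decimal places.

Incomes under z: 160, 165, 390, 420, 545 (q = 5 of N = 9).
Log shortfalls: ln(655/160) = 1.4095; ln(655/165) = 1.3787; ln(655/390) = 0.5185; ln(655/420) = 0.4444; ln(655/545) = 0.1838.
W = 3.934870 / 9 = 0.437.

0.437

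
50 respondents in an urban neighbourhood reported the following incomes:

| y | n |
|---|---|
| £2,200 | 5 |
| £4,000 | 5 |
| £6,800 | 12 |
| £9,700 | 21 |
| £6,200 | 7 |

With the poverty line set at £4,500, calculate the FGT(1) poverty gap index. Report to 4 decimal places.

0.0622

Incomes under z: 5×£2,200, 5×£4,000 (q = 10 of N = 50).
Shortfall ratios: (4500−2200)/4500 = 0.5111 (×5); (4500−4000)/4500 = 0.1111 (×5).
Sum of shortfalls = 3.111111; P₁ averages over all N: 3.111111 / 50 = 0.0622.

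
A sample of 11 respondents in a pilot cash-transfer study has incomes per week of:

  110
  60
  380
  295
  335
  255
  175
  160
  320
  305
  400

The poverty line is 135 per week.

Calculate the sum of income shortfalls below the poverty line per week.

Below z: 60, 110 (q = 2 of N = 11).
Individual gaps: 135−60 = 75; 135−110 = 25.
Aggregate gap = 100.

100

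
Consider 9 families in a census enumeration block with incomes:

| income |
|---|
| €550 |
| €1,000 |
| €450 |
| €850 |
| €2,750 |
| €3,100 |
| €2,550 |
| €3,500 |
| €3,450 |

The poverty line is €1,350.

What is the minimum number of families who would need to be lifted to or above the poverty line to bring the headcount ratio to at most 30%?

2

4 of the 9 families are poor, so H = 4/9 = 0.444.
A headcount ratio of at most 30% allows at most ⌊0.30 × 9⌋ = 2 poor families.
So at least 4 − 2 = 2 must be lifted.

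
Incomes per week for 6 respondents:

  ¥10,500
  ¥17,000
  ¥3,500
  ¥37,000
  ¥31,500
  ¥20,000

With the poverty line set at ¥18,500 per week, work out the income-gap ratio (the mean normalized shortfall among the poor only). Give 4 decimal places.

Below z: ¥3,500, ¥10,500, ¥17,000 (q = 3 of N = 6).
Shortfall ratios (z−y)/z: 0.8108, 0.4324, 0.0811; sum = 1.324324.
The income-gap ratio divides by q (the poor only): 1.324324 / 3 = 0.4414.

0.4414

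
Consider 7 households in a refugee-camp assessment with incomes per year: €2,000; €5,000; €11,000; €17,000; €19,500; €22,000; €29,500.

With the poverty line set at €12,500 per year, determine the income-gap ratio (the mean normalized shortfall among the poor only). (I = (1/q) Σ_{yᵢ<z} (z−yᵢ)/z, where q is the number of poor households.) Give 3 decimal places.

Poor units: €2,000, €5,000, €11,000 (q = 3 of N = 7).
Shortfall ratios (z−y)/z: 0.8400, 0.6000, 0.1200; sum = 1.560000.
The income-gap ratio divides by q (the poor only): 1.560000 / 3 = 0.520.

0.520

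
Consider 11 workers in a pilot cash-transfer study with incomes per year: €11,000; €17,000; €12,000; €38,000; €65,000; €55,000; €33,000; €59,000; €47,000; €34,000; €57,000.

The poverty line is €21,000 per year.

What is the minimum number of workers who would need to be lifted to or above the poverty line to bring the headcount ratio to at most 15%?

Currently q = 3 of N = 11 are below the line (H = 0.273).
A headcount ratio of at most 15% allows at most ⌊0.15 × 11⌋ = 1 poor workers.
So at least 3 − 1 = 2 must be lifted.

2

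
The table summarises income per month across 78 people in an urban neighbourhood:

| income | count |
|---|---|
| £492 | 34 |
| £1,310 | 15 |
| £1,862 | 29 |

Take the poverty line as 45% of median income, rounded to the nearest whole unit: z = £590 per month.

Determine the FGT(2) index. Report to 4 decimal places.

Incomes under z: 34×£492 (q = 34 of N = 78).
Normalized shortfalls: (590−492)/590 = 0.1661 (×34).
Squared: 0.0276 (×34).
Sum = 0.938052; P₂ = 0.938052 / 78 = 0.0120.

0.0120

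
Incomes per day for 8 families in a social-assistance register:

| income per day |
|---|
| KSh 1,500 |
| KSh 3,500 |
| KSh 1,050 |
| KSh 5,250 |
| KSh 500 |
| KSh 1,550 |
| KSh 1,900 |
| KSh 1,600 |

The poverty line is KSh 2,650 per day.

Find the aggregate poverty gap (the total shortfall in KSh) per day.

KSh 7,800

Below z: KSh 500, KSh 1,050, KSh 1,500, KSh 1,550, KSh 1,600, KSh 1,900 (q = 6 of N = 8).
Individual gaps: 2650−500 = 2150; 2650−1050 = 1600; 2650−1500 = 1150; 2650−1550 = 1100; 2650−1600 = 1050; 2650−1900 = 750.
Aggregate gap = KSh 7,800.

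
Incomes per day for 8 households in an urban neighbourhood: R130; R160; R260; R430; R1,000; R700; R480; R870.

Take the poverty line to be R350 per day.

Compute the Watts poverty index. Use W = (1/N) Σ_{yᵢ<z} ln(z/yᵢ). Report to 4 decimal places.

0.2588

Incomes under z: R130, R160, R260 (q = 3 of N = 8).
ln(z/y) terms: ln(350/130) = 0.9904; ln(350/160) = 0.7828; ln(350/260) = 0.2973.
W = 2.070410 / 8 = 0.2588.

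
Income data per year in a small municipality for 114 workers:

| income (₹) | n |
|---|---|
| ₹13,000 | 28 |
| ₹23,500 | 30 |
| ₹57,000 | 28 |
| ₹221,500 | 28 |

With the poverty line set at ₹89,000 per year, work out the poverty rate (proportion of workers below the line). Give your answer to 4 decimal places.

86 of the 114 workers have income below ₹89,000.
H = 86/114 = 0.7544.

0.7544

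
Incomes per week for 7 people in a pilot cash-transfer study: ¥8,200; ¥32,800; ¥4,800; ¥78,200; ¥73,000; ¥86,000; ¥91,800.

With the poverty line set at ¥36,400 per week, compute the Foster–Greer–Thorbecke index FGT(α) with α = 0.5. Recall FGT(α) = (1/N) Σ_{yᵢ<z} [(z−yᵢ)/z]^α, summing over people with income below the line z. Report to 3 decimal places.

0.304

Poor units: ¥4,800, ¥8,200, ¥32,800 (q = 3 of N = 7).
Normalized shortfalls: (36400−4800)/36400 = 0.8681; (36400−8200)/36400 = 0.7747; (36400−32800)/36400 = 0.0989.
Raised to α = 0.5: 0.93174; 0.88018; 0.31449.
Sum = 2.126406; FGT(0.5) = 2.126406 / 7 = 0.304.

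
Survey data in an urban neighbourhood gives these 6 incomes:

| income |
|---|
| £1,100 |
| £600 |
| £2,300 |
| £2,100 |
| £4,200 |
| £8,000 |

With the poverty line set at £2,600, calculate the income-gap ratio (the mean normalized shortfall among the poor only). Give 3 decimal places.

Below the line: £600, £1,100, £2,100, £2,300 (q = 4 of N = 6).
Relative gaps: 0.7692, 0.5769, 0.1923, 0.1154; sum = 1.653846.
I averages over the q = 4 poor units only: 1.653846 / 4 = 0.413.

0.413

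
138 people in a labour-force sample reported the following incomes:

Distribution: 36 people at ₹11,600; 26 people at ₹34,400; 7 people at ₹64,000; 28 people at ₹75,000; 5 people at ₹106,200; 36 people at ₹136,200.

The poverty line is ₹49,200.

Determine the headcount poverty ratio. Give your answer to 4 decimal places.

0.4493

62 of the 138 people have income below ₹49,200.
H = 62/138 = 0.4493.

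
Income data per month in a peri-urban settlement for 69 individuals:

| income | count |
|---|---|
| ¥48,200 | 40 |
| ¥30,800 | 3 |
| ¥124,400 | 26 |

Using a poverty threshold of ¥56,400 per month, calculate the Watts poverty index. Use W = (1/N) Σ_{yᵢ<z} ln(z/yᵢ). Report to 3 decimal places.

0.117

Poor units: 3×¥30,800, 40×¥48,200 (q = 43 of N = 69).
ln(z/y) terms: ln(56400/30800) = 0.6050 (×3); ln(56400/48200) = 0.1571 (×40).
W = 8.099269 / 69 = 0.117.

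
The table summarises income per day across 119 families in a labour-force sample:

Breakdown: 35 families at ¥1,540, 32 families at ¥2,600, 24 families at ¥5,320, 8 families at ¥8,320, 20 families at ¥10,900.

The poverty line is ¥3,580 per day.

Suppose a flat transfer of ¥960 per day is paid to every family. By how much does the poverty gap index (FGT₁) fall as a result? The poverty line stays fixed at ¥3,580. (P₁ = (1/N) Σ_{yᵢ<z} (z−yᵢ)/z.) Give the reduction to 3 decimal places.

0.151

Before: below the line — 35×¥1,540, 32×¥2,600; poverty gap index (FGT₁) = 0.24121.
After the ¥960 transfer: below the line — 35×¥2,500, 32×¥3,560; poverty gap index (FGT₁) = 0.09023.
Reduction = 0.24121 − 0.09023 = 0.151.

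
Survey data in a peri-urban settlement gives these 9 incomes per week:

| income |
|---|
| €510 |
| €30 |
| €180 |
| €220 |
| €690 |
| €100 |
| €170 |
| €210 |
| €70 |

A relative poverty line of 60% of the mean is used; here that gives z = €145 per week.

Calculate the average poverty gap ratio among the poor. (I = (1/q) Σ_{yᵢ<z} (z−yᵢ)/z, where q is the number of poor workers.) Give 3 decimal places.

0.540

Incomes under z: €30, €70, €100 (q = 3 of N = 9).
Relative gaps: 0.7931, 0.5172, 0.3103; sum = 1.620690.
I averages over the q = 3 poor units only: 1.620690 / 3 = 0.540.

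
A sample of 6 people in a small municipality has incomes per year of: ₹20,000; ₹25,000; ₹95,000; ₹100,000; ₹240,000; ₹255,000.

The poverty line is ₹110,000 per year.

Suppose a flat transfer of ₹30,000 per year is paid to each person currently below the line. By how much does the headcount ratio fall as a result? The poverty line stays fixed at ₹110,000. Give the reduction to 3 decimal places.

0.333

Before: below the line — ₹20,000, ₹25,000, ₹95,000, ₹100,000; headcount ratio = 0.66667.
After the ₹30,000 transfer: below the line — ₹50,000, ₹55,000; headcount ratio = 0.33333.
Reduction = 0.66667 − 0.33333 = 0.333.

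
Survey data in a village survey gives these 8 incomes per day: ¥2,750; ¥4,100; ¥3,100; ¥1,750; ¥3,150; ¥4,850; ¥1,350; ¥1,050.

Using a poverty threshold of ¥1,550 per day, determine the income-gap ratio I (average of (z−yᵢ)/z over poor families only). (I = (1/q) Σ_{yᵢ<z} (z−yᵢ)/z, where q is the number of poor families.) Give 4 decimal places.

0.2258

Below z: ¥1,050, ¥1,350 (q = 2 of N = 8).
Relative gaps: 0.3226, 0.1290; sum = 0.451613.
The income-gap ratio divides by q (the poor only): 0.451613 / 2 = 0.2258.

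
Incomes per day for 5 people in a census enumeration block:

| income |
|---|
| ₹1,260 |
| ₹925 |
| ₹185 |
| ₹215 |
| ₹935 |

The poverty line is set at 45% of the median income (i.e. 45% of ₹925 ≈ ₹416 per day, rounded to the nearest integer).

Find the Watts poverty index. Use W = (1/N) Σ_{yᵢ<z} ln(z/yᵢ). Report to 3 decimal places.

Poor units: ₹185, ₹215 (q = 2 of N = 5).
ln(z/y) terms: ln(416/185) = 0.8103; ln(416/215) = 0.6600.
W = 1.470377 / 5 = 0.294.

0.294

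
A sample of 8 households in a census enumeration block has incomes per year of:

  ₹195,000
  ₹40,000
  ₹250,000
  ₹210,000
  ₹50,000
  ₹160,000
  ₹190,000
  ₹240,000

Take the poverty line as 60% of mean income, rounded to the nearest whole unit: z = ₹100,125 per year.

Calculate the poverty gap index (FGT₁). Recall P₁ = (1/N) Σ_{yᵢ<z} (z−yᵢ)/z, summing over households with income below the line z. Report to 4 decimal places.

0.1376

Below the line: ₹40,000, ₹50,000 (q = 2 of N = 8).
Relative gaps: (100125−40000)/100125 = 0.6005; (100125−50000)/100125 = 0.5006.
Sum of shortfalls = 1.101124; P₁ averages over all N: 1.101124 / 8 = 0.1376.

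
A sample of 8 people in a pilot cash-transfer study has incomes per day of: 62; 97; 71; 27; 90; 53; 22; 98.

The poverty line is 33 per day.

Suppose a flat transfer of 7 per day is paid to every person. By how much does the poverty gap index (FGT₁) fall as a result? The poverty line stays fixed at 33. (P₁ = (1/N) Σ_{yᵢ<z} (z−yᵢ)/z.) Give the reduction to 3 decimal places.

Before: below the line — 22, 27; poverty gap index (FGT₁) = 0.06439.
After the 7 transfer: below the line — 29; poverty gap index (FGT₁) = 0.01515.
Reduction = 0.06439 − 0.01515 = 0.049.

0.049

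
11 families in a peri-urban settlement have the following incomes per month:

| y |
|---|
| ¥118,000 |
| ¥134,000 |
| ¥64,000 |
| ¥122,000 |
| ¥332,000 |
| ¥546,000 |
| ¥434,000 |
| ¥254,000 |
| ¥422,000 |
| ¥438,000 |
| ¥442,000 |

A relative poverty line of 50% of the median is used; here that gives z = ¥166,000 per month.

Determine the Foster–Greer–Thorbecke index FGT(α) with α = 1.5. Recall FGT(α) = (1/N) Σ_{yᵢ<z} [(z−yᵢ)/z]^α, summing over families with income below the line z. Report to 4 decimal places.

0.0780

Below the line: ¥64,000, ¥118,000, ¥122,000, ¥134,000 (q = 4 of N = 11).
Normalized shortfalls: (166000−64000)/166000 = 0.6145; (166000−118000)/166000 = 0.2892; (166000−122000)/166000 = 0.2651; (166000−134000)/166000 = 0.1928.
Raised to α = 1.5: 0.48166; 0.15549; 0.13646; 0.08464.
Sum = 0.858247; FGT(1.5) = 0.858247 / 11 = 0.0780.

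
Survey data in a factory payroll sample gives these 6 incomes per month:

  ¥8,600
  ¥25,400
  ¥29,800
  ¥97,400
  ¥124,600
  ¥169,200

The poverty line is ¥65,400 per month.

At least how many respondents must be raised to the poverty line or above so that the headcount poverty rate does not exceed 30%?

Currently q = 3 of N = 6 are below the line (H = 0.500).
A headcount ratio of at most 30% allows at most ⌊0.30 × 6⌋ = 1 poor respondents.
So at least 3 − 1 = 2 must be lifted.

2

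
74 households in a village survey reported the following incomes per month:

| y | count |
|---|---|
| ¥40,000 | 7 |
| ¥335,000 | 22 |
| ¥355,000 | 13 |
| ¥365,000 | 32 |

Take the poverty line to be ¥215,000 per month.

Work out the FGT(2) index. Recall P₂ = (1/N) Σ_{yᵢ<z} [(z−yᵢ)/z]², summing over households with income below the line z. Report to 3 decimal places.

Below the line: 7×¥40,000 (q = 7 of N = 74).
Shortfall ratios: (215000−40000)/215000 = 0.8140 (×7).
Squared: 0.6625 (×7).
Sum = 4.637642; P₂ = 4.637642 / 74 = 0.063.

0.063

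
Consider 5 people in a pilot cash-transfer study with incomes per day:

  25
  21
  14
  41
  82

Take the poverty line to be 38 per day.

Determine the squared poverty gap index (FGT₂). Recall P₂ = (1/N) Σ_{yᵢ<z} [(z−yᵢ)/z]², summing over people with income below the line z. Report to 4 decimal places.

Poor units: 14, 21, 25 (q = 3 of N = 5).
Normalized shortfalls: (38−14)/38 = 0.6316; (38−21)/38 = 0.4474; (38−25)/38 = 0.3421.
Squared: 0.3989; 0.2001; 0.1170.
Sum = 0.716066; P₂ = 0.716066 / 5 = 0.1432.

0.1432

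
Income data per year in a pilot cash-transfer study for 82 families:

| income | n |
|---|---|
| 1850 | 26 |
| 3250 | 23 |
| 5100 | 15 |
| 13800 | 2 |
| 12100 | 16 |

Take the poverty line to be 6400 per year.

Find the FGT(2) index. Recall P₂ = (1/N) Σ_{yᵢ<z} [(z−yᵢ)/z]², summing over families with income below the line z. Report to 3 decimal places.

Below the line: 26×1850, 23×3250, 15×5100 (q = 64 of N = 82).
Gap ratios (z−y)/z: (6400−1850)/6400 = 0.7109 (×26); (6400−3250)/6400 = 0.4922 (×23); (6400−5100)/6400 = 0.2031 (×15).
Squared: 0.5054 (×26); 0.2422 (×23); 0.0413 (×15).
Sum = 19.331848; P₂ = 19.331848 / 82 = 0.236.

0.236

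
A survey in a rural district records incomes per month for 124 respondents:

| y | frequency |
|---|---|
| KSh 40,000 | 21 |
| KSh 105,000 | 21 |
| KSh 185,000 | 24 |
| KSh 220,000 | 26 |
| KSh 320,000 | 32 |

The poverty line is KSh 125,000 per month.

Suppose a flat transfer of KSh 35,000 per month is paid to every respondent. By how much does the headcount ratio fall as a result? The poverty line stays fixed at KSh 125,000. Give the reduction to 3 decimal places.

0.169

Before: below the line — 21×KSh 40,000, 21×KSh 105,000; headcount ratio = 0.33871.
After the KSh 35,000 transfer: below the line — 21×KSh 75,000; headcount ratio = 0.16935.
Reduction = 0.33871 − 0.16935 = 0.169.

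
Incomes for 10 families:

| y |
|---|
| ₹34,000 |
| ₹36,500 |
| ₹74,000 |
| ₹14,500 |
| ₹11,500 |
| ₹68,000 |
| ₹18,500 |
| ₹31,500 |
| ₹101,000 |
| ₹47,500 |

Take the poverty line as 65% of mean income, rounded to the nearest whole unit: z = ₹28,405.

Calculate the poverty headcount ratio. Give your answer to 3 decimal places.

3 of the 10 families have income below ₹28,405.
H = 3/10 = 0.300.

0.300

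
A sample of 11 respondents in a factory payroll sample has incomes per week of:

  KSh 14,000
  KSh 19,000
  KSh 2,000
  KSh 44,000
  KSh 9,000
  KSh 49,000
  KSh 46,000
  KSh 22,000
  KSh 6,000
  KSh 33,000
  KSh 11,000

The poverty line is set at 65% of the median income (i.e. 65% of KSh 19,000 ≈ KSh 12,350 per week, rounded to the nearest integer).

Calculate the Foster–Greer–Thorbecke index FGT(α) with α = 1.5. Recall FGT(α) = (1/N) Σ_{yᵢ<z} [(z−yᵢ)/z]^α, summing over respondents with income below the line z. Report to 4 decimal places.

Poor units: KSh 2,000, KSh 6,000, KSh 9,000, KSh 11,000 (q = 4 of N = 11).
Relative gaps: (12350−2000)/12350 = 0.8381; (12350−6000)/12350 = 0.5142; (12350−9000)/12350 = 0.2713; (12350−11000)/12350 = 0.1093.
Raised to α = 1.5: 0.76720; 0.36869; 0.14128; 0.03614.
Sum = 1.313308; FGT(1.5) = 1.313308 / 11 = 0.1194.

0.1194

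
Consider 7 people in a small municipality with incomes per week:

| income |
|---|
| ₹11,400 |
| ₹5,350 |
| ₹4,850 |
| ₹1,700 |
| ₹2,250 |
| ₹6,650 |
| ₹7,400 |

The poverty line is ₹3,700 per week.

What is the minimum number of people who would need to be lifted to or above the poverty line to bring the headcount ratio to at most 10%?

2

Currently q = 2 of N = 7 are below the line (H = 0.286).
A headcount ratio of at most 10% allows at most ⌊0.10 × 7⌋ = 0 poor people.
So at least 2 − 0 = 2 must be lifted.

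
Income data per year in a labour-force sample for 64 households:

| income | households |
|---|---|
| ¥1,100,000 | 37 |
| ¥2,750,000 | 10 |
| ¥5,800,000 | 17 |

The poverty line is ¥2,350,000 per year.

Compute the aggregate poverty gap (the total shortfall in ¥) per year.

Below the line: 37×¥1,100,000 (q = 37 of N = 64).
Individual gaps: 37×(2350000−1100000) = 46250000.
Aggregate gap = ¥46,250,000.

¥46,250,000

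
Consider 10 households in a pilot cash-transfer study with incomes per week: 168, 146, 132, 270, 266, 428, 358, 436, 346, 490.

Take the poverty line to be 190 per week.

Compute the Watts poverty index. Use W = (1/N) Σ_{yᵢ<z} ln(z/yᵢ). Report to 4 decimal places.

0.0751

Incomes under z: 132, 146, 168 (q = 3 of N = 10).
Log gaps: ln(190/132) = 0.3642; ln(190/146) = 0.2634; ln(190/168) = 0.1231.
W = 0.750700 / 10 = 0.0751.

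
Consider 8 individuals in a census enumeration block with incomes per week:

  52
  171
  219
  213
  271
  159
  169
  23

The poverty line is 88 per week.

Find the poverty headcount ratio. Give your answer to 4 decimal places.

0.2500

2 of the 8 individuals have income below 88.
H = 2/8 = 0.2500.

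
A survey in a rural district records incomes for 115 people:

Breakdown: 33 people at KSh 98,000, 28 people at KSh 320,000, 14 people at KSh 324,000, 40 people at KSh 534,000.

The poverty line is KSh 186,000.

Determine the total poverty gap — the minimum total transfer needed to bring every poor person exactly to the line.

Poor units: 33×KSh 98,000 (q = 33 of N = 115).
Individual gaps: 33×(186000−98000) = 2904000.
Aggregate gap = KSh 2,904,000.

KSh 2,904,000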